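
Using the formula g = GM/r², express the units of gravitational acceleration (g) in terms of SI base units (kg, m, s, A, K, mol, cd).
Units of each symbol in g = GM/r²:
  G (gravitational constant): m³/(kg·s²)
  M (mass): kg
  r (distance): m  → to the power 2 in the denominator, contributes 1/m²

Multiplying the contributions: [m³/(kg·s²)] · [kg] · [1/m²]
Adding exponents of each base unit: m: 1, s: -2
SI base units of gravitational acceleration: m/s²

Answer: m/s²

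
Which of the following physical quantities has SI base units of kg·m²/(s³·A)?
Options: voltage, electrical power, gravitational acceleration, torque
Checking the SI base units of each option:
  voltage (V = IR): kg·m²/(s³·A)  ✓ matches
  electrical power (P = IV): kg·m²/s³  ✗
  gravitational acceleration (g = GM/r²): m/s²  ✗
  torque (τ = Fr): kg·m²/s²  ✗

Only voltage has units kg·m²/(s³·A).

Answer: voltage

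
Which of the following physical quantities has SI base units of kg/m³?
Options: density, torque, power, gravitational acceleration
Checking the SI base units of each option:
  density (ρ = m/V): kg/m³  ✓ matches
  torque (τ = Fr): kg·m²/s²  ✗
  power (P = W/t): kg·m²/s³  ✗
  gravitational acceleration (g = GM/r²): m/s²  ✗

Only density has units kg/m³.

Answer: density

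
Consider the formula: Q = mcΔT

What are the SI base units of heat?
Units of each symbol in Q = mcΔT:
  m (mass): kg
  c (specific heat capacity, in J/(kg·K)): m²/(s²·K)
  ΔT (temperature change): K

Multiplying the contributions: [kg] · [m²/(s²·K)] · [K]
Adding exponents of each base unit: kg: 1, m: 2, s: -2
SI base units of heat: kg·m²/s²

Answer: kg·m²/s²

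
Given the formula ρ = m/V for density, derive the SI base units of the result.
Units of each symbol in ρ = m/V:
  m (mass): kg
  V (volume): m³  → in the denominator, contributes 1/m³

Multiplying the contributions: [kg] · [1/m³]
Adding exponents of each base unit: kg: 1, m: -3
SI base units of density: kg/m³

Answer: kg/m³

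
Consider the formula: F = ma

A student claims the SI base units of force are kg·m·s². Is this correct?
Units of each symbol in F = ma:
  m (mass): kg
  a (acceleration): m/s²

Multiplying the contributions: [kg] · [m/s²]
Adding exponents of each base unit: kg: 1, m: 1, s: -2
SI base units of force: kg·m/s²

The claimed units kg·m·s² (exponents kg: 1, m: 1, s: 2) do not match the derived units kg·m/s² (exponents kg: 1, m: 1, s: -2), so the claim is incorrect.

Answer: No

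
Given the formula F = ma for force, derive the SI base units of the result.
Units of each symbol in F = ma:
  m (mass): kg
  a (acceleration): m/s²

Multiplying the contributions: [kg] · [m/s²]
Adding exponents of each base unit: kg: 1, m: 1, s: -2
SI base units of force: kg·m/s²

Answer: kg·m/s²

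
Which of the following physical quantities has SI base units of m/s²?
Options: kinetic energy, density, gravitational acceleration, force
Checking the SI base units of each option:
  kinetic energy (E = ½mv²): kg·m²/s²  ✗
  density (ρ = m/V): kg/m³  ✗
  gravitational acceleration (g = GM/r²): m/s²  ✓ matches
  force (F = ma): kg·m/s²  ✗

Only gravitational acceleration has units m/s².

Answer: gravitational acceleration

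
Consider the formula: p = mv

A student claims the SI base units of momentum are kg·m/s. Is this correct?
Units of each symbol in p = mv:
  m (mass): kg
  v (velocity): m/s

Multiplying the contributions: [kg] · [m/s]
Adding exponents of each base unit: kg: 1, m: 1, s: -1
SI base units of momentum: kg·m/s

The claimed units kg·m/s match the derived units, so the claim is correct.

Answer: Yes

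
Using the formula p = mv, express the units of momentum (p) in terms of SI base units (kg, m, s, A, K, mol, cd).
Units of each symbol in p = mv:
  m (mass): kg
  v (velocity): m/s

Multiplying the contributions: [kg] · [m/s]
Adding exponents of each base unit: kg: 1, m: 1, s: -1
SI base units of momentum: kg·m/s

Answer: kg·m/s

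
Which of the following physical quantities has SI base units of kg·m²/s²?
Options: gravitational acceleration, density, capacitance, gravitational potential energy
Checking the SI base units of each option:
  gravitational acceleration (g = GM/r²): m/s²  ✗
  density (ρ = m/V): kg/m³  ✗
  capacitance (C = Q/V): s⁴·A²/(kg·m²)  ✗
  gravitational potential energy (U = -GMm/r): kg·m²/s²  ✓ matches

Only gravitational potential energy has units kg·m²/s².

Answer: gravitational potential energy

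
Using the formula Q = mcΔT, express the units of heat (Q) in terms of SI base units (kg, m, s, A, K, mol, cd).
Units of each symbol in Q = mcΔT:
  m (mass): kg
  c (specific heat capacity, in J/(kg·K)): m²/(s²·K)
  ΔT (temperature change): K

Multiplying the contributions: [kg] · [m²/(s²·K)] · [K]
Adding exponents of each base unit: kg: 1, m: 2, s: -2
SI base units of heat: kg·m²/s²

Answer: kg·m²/s²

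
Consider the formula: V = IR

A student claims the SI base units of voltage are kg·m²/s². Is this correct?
Units of each symbol in V = IR:
  I (current): A
  R (resistance, in ohms): kg·m²/(s³·A²)

Multiplying the contributions: [A] · [kg·m²/(s³·A²)]
Adding exponents of each base unit: kg: 1, m: 2, s: -3, A: -1
SI base units of voltage: kg·m²/(s³·A)

The claimed units kg·m²/s² (exponents kg: 1, m: 2, s: -2) do not match the derived units kg·m²/(s³·A) (exponents kg: 1, m: 2, s: -3, A: -1), so the claim is incorrect.

Answer: No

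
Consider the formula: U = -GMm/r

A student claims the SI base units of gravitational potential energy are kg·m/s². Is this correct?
Units of each symbol in U = -GMm/r:
  G (gravitational constant): m³/(kg·s²)
  M (mass): kg
  m (mass): kg
  r (distance): m  → in the denominator, contributes 1/m
  The minus sign does not affect the units.

Multiplying the contributions: [m³/(kg·s²)] · [kg] · [kg] · [1/m]
Adding exponents of each base unit: kg: 1, m: 2, s: -2
SI base units of gravitational potential energy: kg·m²/s²

The claimed units kg·m/s² (exponents kg: 1, m: 1, s: -2) do not match the derived units kg·m²/s² (exponents kg: 1, m: 2, s: -2), so the claim is incorrect.

Answer: No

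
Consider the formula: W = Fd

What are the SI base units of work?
Units of each symbol in W = Fd:
  F (force): kg·m/s²
  d (displacement): m

Multiplying the contributions: [kg·m/s²] · [m]
Adding exponents of each base unit: kg: 1, m: 2, s: -2
SI base units of work: kg·m²/s²

Answer: kg·m²/s²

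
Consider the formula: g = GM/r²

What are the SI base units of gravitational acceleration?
Units of each symbol in g = GM/r²:
  G (gravitational constant): m³/(kg·s²)
  M (mass): kg
  r (distance): m  → to the power 2 in the denominator, contributes 1/m²

Multiplying the contributions: [m³/(kg·s²)] · [kg] · [1/m²]
Adding exponents of each base unit: m: 1, s: -2
SI base units of gravitational acceleration: m/s²

Answer: m/s²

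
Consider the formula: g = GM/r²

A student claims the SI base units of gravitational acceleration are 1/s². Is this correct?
Units of each symbol in g = GM/r²:
  G (gravitational constant): m³/(kg·s²)
  M (mass): kg
  r (distance): m  → to the power 2 in the denominator, contributes 1/m²

Multiplying the contributions: [m³/(kg·s²)] · [kg] · [1/m²]
Adding exponents of each base unit: m: 1, s: -2
SI base units of gravitational acceleration: m/s²

The claimed units 1/s² (exponents s: -2) do not match the derived units m/s² (exponents m: 1, s: -2), so the claim is incorrect.

Answer: No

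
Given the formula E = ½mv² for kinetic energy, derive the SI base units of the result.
Units of each symbol in E = ½mv²:
  m (mass): kg
  v (speed): m/s  → to the power 2, contributes m²/s²
  The factor ½ is dimensionless.

Multiplying the contributions: [kg] · [m²/s²]
Adding exponents of each base unit: kg: 1, m: 2, s: -2
SI base units of kinetic energy: kg·m²/s²

Answer: kg·m²/s²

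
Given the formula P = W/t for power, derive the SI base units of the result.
Units of each symbol in P = W/t:
  W (work): kg·m²/s²
  t (time): s  → in the denominator, contributes 1/s

Multiplying the contributions: [kg·m²/s²] · [1/s]
Adding exponents of each base unit: kg: 1, m: 2, s: -3
SI base units of power: kg·m²/s³

Answer: kg·m²/s³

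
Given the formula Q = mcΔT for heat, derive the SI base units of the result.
Units of each symbol in Q = mcΔT:
  m (mass): kg
  c (specific heat capacity, in J/(kg·K)): m²/(s²·K)
  ΔT (temperature change): K

Multiplying the contributions: [kg] · [m²/(s²·K)] · [K]
Adding exponents of each base unit: kg: 1, m: 2, s: -2
SI base units of heat: kg·m²/s²

Answer: kg·m²/s²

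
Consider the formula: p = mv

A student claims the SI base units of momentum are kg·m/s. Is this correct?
Units of each symbol in p = mv:
  m (mass): kg
  v (velocity): m/s

Multiplying the contributions: [kg] · [m/s]
Adding exponents of each base unit: kg: 1, m: 1, s: -1
SI base units of momentum: kg·m/s

The claimed units kg·m/s match the derived units, so the claim is correct.

Answer: Yes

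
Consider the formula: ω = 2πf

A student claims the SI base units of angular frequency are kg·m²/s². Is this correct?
Units of each symbol in ω = 2πf:
  f (frequency): 1/s
  The factor 2π is dimensionless.

Multiplying the contributions: [1/s]
Adding exponents of each base unit: s: -1
SI base units of angular frequency: 1/s

The claimed units kg·m²/s² (exponents kg: 1, m: 2, s: -2) do not match the derived units 1/s (exponents s: -1), so the claim is incorrect.

Answer: No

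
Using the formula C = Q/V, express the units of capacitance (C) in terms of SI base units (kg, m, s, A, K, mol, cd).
Units of each symbol in C = Q/V:
  Q (charge, in coulombs): s·A
  V (voltage, in volts): kg·m²/(s³·A)  → in the denominator, contributes s³·A/(kg·m²)

Multiplying the contributions: [s·A] · [s³·A/(kg·m²)]
Adding exponents of each base unit: kg: -1, m: -2, s: 4, A: 2
SI base units of capacitance: s⁴·A²/(kg·m²)

Answer: s⁴·A²/(kg·m²)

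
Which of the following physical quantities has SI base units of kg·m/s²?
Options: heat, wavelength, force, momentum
Checking the SI base units of each option:
  heat (Q = mcΔT): kg·m²/s²  ✗
  wavelength (λ = v/f): m  ✗
  force (F = ma): kg·m/s²  ✓ matches
  momentum (p = mv): kg·m/s  ✗

Only force has units kg·m/s².

Answer: force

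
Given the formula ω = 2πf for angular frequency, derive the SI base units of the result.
Units of each symbol in ω = 2πf:
  f (frequency): 1/s
  The factor 2π is dimensionless.

Multiplying the contributions: [1/s]
Adding exponents of each base unit: s: -1
SI base units of angular frequency: 1/s

Answer: 1/s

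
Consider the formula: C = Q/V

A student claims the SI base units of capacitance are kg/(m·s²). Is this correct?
Units of each symbol in C = Q/V:
  Q (charge, in coulombs): s·A
  V (voltage, in volts): kg·m²/(s³·A)  → in the denominator, contributes s³·A/(kg·m²)

Multiplying the contributions: [s·A] · [s³·A/(kg·m²)]
Adding exponents of each base unit: kg: -1, m: -2, s: 4, A: 2
SI base units of capacitance: s⁴·A²/(kg·m²)

The claimed units kg/(m·s²) (exponents kg: 1, m: -1, s: -2) do not match the derived units s⁴·A²/(kg·m²) (exponents kg: -1, m: -2, s: 4, A: 2), so the claim is incorrect.

Answer: No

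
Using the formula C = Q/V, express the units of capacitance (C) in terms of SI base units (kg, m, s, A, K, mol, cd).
Units of each symbol in C = Q/V:
  Q (charge, in coulombs): s·A
  V (voltage, in volts): kg·m²/(s³·A)  → in the denominator, contributes s³·A/(kg·m²)

Multiplying the contributions: [s·A] · [s³·A/(kg·m²)]
Adding exponents of each base unit: kg: -1, m: -2, s: 4, A: 2
SI base units of capacitance: s⁴·A²/(kg·m²)

Answer: s⁴·A²/(kg·m²)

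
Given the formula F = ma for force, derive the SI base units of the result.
Units of each symbol in F = ma:
  m (mass): kg
  a (acceleration): m/s²

Multiplying the contributions: [kg] · [m/s²]
Adding exponents of each base unit: kg: 1, m: 1, s: -2
SI base units of force: kg·m/s²

Answer: kg·m/s²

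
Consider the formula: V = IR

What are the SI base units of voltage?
Units of each symbol in V = IR:
  I (current): A
  R (resistance, in ohms): kg·m²/(s³·A²)

Multiplying the contributions: [A] · [kg·m²/(s³·A²)]
Adding exponents of each base unit: kg: 1, m: 2, s: -3, A: -1
SI base units of voltage: kg·m²/(s³·A)

Answer: kg·m²/(s³·A)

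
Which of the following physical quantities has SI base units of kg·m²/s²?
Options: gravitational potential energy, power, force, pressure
Checking the SI base units of each option:
  gravitational potential energy (U = -GMm/r): kg·m²/s²  ✓ matches
  power (P = W/t): kg·m²/s³  ✗
  force (F = ma): kg·m/s²  ✗
  pressure (P = F/A): kg/(m·s²)  ✗

Only gravitational potential energy has units kg·m²/s².

Answer: gravitational potential energy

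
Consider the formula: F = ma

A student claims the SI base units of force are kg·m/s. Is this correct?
Units of each symbol in F = ma:
  m (mass): kg
  a (acceleration): m/s²

Multiplying the contributions: [kg] · [m/s²]
Adding exponents of each base unit: kg: 1, m: 1, s: -2
SI base units of force: kg·m/s²

The claimed units kg·m/s (exponents kg: 1, m: 1, s: -1) do not match the derived units kg·m/s² (exponents kg: 1, m: 1, s: -2), so the claim is incorrect.

Answer: No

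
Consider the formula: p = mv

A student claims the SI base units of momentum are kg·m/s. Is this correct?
Units of each symbol in p = mv:
  m (mass): kg
  v (velocity): m/s

Multiplying the contributions: [kg] · [m/s]
Adding exponents of each base unit: kg: 1, m: 1, s: -1
SI base units of momentum: kg·m/s

The claimed units kg·m/s match the derived units, so the claim is correct.

Answer: Yes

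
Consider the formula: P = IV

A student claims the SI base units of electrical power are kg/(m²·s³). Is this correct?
Units of each symbol in P = IV:
  I (current): A
  V (voltage, in volts): kg·m²/(s³·A)

Multiplying the contributions: [A] · [kg·m²/(s³·A)]
Adding exponents of each base unit: kg: 1, m: 2, s: -3
SI base units of electrical power: kg·m²/s³

The claimed units kg/(m²·s³) (exponents kg: 1, m: -2, s: -3) do not match the derived units kg·m²/s³ (exponents kg: 1, m: 2, s: -3), so the claim is incorrect.

Answer: No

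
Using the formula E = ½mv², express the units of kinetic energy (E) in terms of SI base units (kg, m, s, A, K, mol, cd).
Units of each symbol in E = ½mv²:
  m (mass): kg
  v (speed): m/s  → to the power 2, contributes m²/s²
  The factor ½ is dimensionless.

Multiplying the contributions: [kg] · [m²/s²]
Adding exponents of each base unit: kg: 1, m: 2, s: -2
SI base units of kinetic energy: kg·m²/s²

Answer: kg·m²/s²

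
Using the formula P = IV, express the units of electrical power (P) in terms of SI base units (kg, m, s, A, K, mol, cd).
Units of each symbol in P = IV:
  I (current): A
  V (voltage, in volts): kg·m²/(s³·A)

Multiplying the contributions: [A] · [kg·m²/(s³·A)]
Adding exponents of each base unit: kg: 1, m: 2, s: -3
SI base units of electrical power: kg·m²/s³

Answer: kg·m²/s³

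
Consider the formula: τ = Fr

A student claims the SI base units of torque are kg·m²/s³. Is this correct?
Units of each symbol in τ = Fr:
  F (force): kg·m/s²
  r (lever arm): m

Multiplying the contributions: [kg·m/s²] · [m]
Adding exponents of each base unit: kg: 1, m: 2, s: -2
SI base units of torque: kg·m²/s²

The claimed units kg·m²/s³ (exponents kg: 1, m: 2, s: -3) do not match the derived units kg·m²/s² (exponents kg: 1, m: 2, s: -2), so the claim is incorrect.

Answer: No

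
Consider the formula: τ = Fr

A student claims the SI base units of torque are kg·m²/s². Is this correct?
Units of each symbol in τ = Fr:
  F (force): kg·m/s²
  r (lever arm): m

Multiplying the contributions: [kg·m/s²] · [m]
Adding exponents of each base unit: kg: 1, m: 2, s: -2
SI base units of torque: kg·m²/s²

The claimed units kg·m²/s² match the derived units, so the claim is correct.

Answer: Yes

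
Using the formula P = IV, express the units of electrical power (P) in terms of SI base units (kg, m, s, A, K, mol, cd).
Units of each symbol in P = IV:
  I (current): A
  V (voltage, in volts): kg·m²/(s³·A)

Multiplying the contributions: [A] · [kg·m²/(s³·A)]
Adding exponents of each base unit: kg: 1, m: 2, s: -3
SI base units of electrical power: kg·m²/s³

Answer: kg·m²/s³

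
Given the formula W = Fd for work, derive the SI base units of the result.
Units of each symbol in W = Fd:
  F (force): kg·m/s²
  d (displacement): m

Multiplying the contributions: [kg·m/s²] · [m]
Adding exponents of each base unit: kg: 1, m: 2, s: -2
SI base units of work: kg·m²/s²

Answer: kg·m²/s²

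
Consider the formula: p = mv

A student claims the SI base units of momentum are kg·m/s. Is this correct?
Units of each symbol in p = mv:
  m (mass): kg
  v (velocity): m/s

Multiplying the contributions: [kg] · [m/s]
Adding exponents of each base unit: kg: 1, m: 1, s: -1
SI base units of momentum: kg·m/s

The claimed units kg·m/s match the derived units, so the claim is correct.

Answer: Yes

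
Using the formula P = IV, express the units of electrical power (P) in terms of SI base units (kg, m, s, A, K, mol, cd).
Units of each symbol in P = IV:
  I (current): A
  V (voltage, in volts): kg·m²/(s³·A)

Multiplying the contributions: [A] · [kg·m²/(s³·A)]
Adding exponents of each base unit: kg: 1, m: 2, s: -3
SI base units of electrical power: kg·m²/s³

Answer: kg·m²/s³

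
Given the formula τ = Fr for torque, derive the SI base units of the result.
Units of each symbol in τ = Fr:
  F (force): kg·m/s²
  r (lever arm): m

Multiplying the contributions: [kg·m/s²] · [m]
Adding exponents of each base unit: kg: 1, m: 2, s: -2
SI base units of torque: kg·m²/s²

Answer: kg·m²/s²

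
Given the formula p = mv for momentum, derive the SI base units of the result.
Units of each symbol in p = mv:
  m (mass): kg
  v (velocity): m/s

Multiplying the contributions: [kg] · [m/s]
Adding exponents of each base unit: kg: 1, m: 1, s: -1
SI base units of momentum: kg·m/s

Answer: kg·m/s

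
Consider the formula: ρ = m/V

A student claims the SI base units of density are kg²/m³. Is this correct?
Units of each symbol in ρ = m/V:
  m (mass): kg
  V (volume): m³  → in the denominator, contributes 1/m³

Multiplying the contributions: [kg] · [1/m³]
Adding exponents of each base unit: kg: 1, m: -3
SI base units of density: kg/m³

The claimed units kg²/m³ (exponents kg: 2, m: -3) do not match the derived units kg/m³ (exponents kg: 1, m: -3), so the claim is incorrect.

Answer: No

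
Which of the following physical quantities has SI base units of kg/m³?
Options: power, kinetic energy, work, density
Checking the SI base units of each option:
  power (P = W/t): kg·m²/s³  ✗
  kinetic energy (E = ½mv²): kg·m²/s²  ✗
  work (W = Fd): kg·m²/s²  ✗
  density (ρ = m/V): kg/m³  ✓ matches

Only density has units kg/m³.

Answer: density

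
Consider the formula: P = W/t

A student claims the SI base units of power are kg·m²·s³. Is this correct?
Units of each symbol in P = W/t:
  W (work): kg·m²/s²
  t (time): s  → in the denominator, contributes 1/s

Multiplying the contributions: [kg·m²/s²] · [1/s]
Adding exponents of each base unit: kg: 1, m: 2, s: -3
SI base units of power: kg·m²/s³

The claimed units kg·m²·s³ (exponents kg: 1, m: 2, s: 3) do not match the derived units kg·m²/s³ (exponents kg: 1, m: 2, s: -3), so the claim is incorrect.

Answer: No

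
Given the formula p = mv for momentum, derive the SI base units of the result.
Units of each symbol in p = mv:
  m (mass): kg
  v (velocity): m/s

Multiplying the contributions: [kg] · [m/s]
Adding exponents of each base unit: kg: 1, m: 1, s: -1
SI base units of momentum: kg·m/s

Answer: kg·m/s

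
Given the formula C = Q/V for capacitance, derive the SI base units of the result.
Units of each symbol in C = Q/V:
  Q (charge, in coulombs): s·A
  V (voltage, in volts): kg·m²/(s³·A)  → in the denominator, contributes s³·A/(kg·m²)

Multiplying the contributions: [s·A] · [s³·A/(kg·m²)]
Adding exponents of each base unit: kg: -1, m: -2, s: 4, A: 2
SI base units of capacitance: s⁴·A²/(kg·m²)

Answer: s⁴·A²/(kg·m²)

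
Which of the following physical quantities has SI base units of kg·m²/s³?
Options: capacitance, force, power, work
Checking the SI base units of each option:
  capacitance (C = Q/V): s⁴·A²/(kg·m²)  ✗
  force (F = ma): kg·m/s²  ✗
  power (P = W/t): kg·m²/s³  ✓ matches
  work (W = Fd): kg·m²/s²  ✗

Only power has units kg·m²/s³.

Answer: power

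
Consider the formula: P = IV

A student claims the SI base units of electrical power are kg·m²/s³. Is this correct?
Units of each symbol in P = IV:
  I (current): A
  V (voltage, in volts): kg·m²/(s³·A)

Multiplying the contributions: [A] · [kg·m²/(s³·A)]
Adding exponents of each base unit: kg: 1, m: 2, s: -3
SI base units of electrical power: kg·m²/s³

The claimed units kg·m²/s³ match the derived units, so the claim is correct.

Answer: Yes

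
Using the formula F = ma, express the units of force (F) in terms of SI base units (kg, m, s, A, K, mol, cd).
Units of each symbol in F = ma:
  m (mass): kg
  a (acceleration): m/s²

Multiplying the contributions: [kg] · [m/s²]
Adding exponents of each base unit: kg: 1, m: 1, s: -2
SI base units of force: kg·m/s²

Answer: kg·m/s²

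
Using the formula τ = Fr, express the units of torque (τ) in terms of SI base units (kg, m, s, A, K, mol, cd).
Units of each symbol in τ = Fr:
  F (force): kg·m/s²
  r (lever arm): m

Multiplying the contributions: [kg·m/s²] · [m]
Adding exponents of each base unit: kg: 1, m: 2, s: -2
SI base units of torque: kg·m²/s²

Answer: kg·m²/s²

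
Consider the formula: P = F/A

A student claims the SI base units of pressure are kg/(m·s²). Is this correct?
Units of each symbol in P = F/A:
  F (force): kg·m/s²
  A (area): m²  → in the denominator, contributes 1/m²

Multiplying the contributions: [kg·m/s²] · [1/m²]
Adding exponents of each base unit: kg: 1, m: -1, s: -2
SI base units of pressure: kg/(m·s²)

The claimed units kg/(m·s²) match the derived units, so the claim is correct.

Answer: Yes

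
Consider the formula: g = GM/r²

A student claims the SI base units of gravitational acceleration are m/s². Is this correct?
Units of each symbol in g = GM/r²:
  G (gravitational constant): m³/(kg·s²)
  M (mass): kg
  r (distance): m  → to the power 2 in the denominator, contributes 1/m²

Multiplying the contributions: [m³/(kg·s²)] · [kg] · [1/m²]
Adding exponents of each base unit: m: 1, s: -2
SI base units of gravitational acceleration: m/s²

The claimed units m/s² match the derived units, so the claim is correct.

Answer: Yes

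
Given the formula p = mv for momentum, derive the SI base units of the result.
Units of each symbol in p = mv:
  m (mass): kg
  v (velocity): m/s

Multiplying the contributions: [kg] · [m/s]
Adding exponents of each base unit: kg: 1, m: 1, s: -1
SI base units of momentum: kg·m/s

Answer: kg·m/s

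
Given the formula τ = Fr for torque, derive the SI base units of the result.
Units of each symbol in τ = Fr:
  F (force): kg·m/s²
  r (lever arm): m

Multiplying the contributions: [kg·m/s²] · [m]
Adding exponents of each base unit: kg: 1, m: 2, s: -2
SI base units of torque: kg·m²/s²

Answer: kg·m²/s²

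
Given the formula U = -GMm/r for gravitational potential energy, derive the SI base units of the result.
Units of each symbol in U = -GMm/r:
  G (gravitational constant): m³/(kg·s²)
  M (mass): kg
  m (mass): kg
  r (distance): m  → in the denominator, contributes 1/m
  The minus sign does not affect the units.

Multiplying the contributions: [m³/(kg·s²)] · [kg] · [kg] · [1/m]
Adding exponents of each base unit: kg: 1, m: 2, s: -2
SI base units of gravitational potential energy: kg·m²/s²

Answer: kg·m²/s²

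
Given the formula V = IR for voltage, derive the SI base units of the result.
Units of each symbol in V = IR:
  I (current): A
  R (resistance, in ohms): kg·m²/(s³·A²)

Multiplying the contributions: [A] · [kg·m²/(s³·A²)]
Adding exponents of each base unit: kg: 1, m: 2, s: -3, A: -1
SI base units of voltage: kg·m²/(s³·A)

Answer: kg·m²/(s³·A)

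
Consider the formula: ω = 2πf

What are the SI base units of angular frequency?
Units of each symbol in ω = 2πf:
  f (frequency): 1/s
  The factor 2π is dimensionless.

Multiplying the contributions: [1/s]
Adding exponents of each base unit: s: -1
SI base units of angular frequency: 1/s

Answer: 1/s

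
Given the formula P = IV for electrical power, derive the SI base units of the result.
Units of each symbol in P = IV:
  I (current): A
  V (voltage, in volts): kg·m²/(s³·A)

Multiplying the contributions: [A] · [kg·m²/(s³·A)]
Adding exponents of each base unit: kg: 1, m: 2, s: -3
SI base units of electrical power: kg·m²/s³

Answer: kg·m²/s³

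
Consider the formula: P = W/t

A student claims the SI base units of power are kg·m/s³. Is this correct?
Units of each symbol in P = W/t:
  W (work): kg·m²/s²
  t (time): s  → in the denominator, contributes 1/s

Multiplying the contributions: [kg·m²/s²] · [1/s]
Adding exponents of each base unit: kg: 1, m: 2, s: -3
SI base units of power: kg·m²/s³

The claimed units kg·m/s³ (exponents kg: 1, m: 1, s: -3) do not match the derived units kg·m²/s³ (exponents kg: 1, m: 2, s: -3), so the claim is incorrect.

Answer: No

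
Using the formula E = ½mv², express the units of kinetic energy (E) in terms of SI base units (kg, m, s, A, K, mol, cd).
Units of each symbol in E = ½mv²:
  m (mass): kg
  v (speed): m/s  → to the power 2, contributes m²/s²
  The factor ½ is dimensionless.

Multiplying the contributions: [kg] · [m²/s²]
Adding exponents of each base unit: kg: 1, m: 2, s: -2
SI base units of kinetic energy: kg·m²/s²

Answer: kg·m²/s²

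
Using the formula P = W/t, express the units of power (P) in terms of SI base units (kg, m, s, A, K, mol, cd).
Units of each symbol in P = W/t:
  W (work): kg·m²/s²
  t (time): s  → in the denominator, contributes 1/s

Multiplying the contributions: [kg·m²/s²] · [1/s]
Adding exponents of each base unit: kg: 1, m: 2, s: -3
SI base units of power: kg·m²/s³

Answer: kg·m²/s³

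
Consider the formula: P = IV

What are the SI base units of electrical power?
Units of each symbol in P = IV:
  I (current): A
  V (voltage, in volts): kg·m²/(s³·A)

Multiplying the contributions: [A] · [kg·m²/(s³·A)]
Adding exponents of each base unit: kg: 1, m: 2, s: -3
SI base units of electrical power: kg·m²/s³

Answer: kg·m²/s³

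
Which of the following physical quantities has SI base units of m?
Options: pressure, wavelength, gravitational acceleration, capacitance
Checking the SI base units of each option:
  pressure (P = F/A): kg/(m·s²)  ✗
  wavelength (λ = v/f): m  ✓ matches
  gravitational acceleration (g = GM/r²): m/s²  ✗
  capacitance (C = Q/V): s⁴·A²/(kg·m²)  ✗

Only wavelength has units m.

Answer: wavelength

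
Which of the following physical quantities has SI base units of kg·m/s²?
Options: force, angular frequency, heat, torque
Checking the SI base units of each option:
  force (F = ma): kg·m/s²  ✓ matches
  angular frequency (ω = 2πf): 1/s  ✗
  heat (Q = mcΔT): kg·m²/s²  ✗
  torque (τ = Fr): kg·m²/s²  ✗

Only force has units kg·m/s².

Answer: force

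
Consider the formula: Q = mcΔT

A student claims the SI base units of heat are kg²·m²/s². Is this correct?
Units of each symbol in Q = mcΔT:
  m (mass): kg
  c (specific heat capacity, in J/(kg·K)): m²/(s²·K)
  ΔT (temperature change): K

Multiplying the contributions: [kg] · [m²/(s²·K)] · [K]
Adding exponents of each base unit: kg: 1, m: 2, s: -2
SI base units of heat: kg·m²/s²

The claimed units kg²·m²/s² (exponents kg: 2, m: 2, s: -2) do not match the derived units kg·m²/s² (exponents kg: 1, m: 2, s: -2), so the claim is incorrect.

Answer: No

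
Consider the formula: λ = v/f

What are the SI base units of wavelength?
Units of each symbol in λ = v/f:
  v (wave speed): m/s
  f (frequency): 1/s  → in the denominator, contributes s

Multiplying the contributions: [m/s] · [s]
Adding exponents of each base unit: m: 1
SI base units of wavelength: m

Answer: m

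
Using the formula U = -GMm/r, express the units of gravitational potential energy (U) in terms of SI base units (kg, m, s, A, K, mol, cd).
Units of each symbol in U = -GMm/r:
  G (gravitational constant): m³/(kg·s²)
  M (mass): kg
  m (mass): kg
  r (distance): m  → in the denominator, contributes 1/m
  The minus sign does not affect the units.

Multiplying the contributions: [m³/(kg·s²)] · [kg] · [kg] · [1/m]
Adding exponents of each base unit: kg: 1, m: 2, s: -2
SI base units of gravitational potential energy: kg·m²/s²

Answer: kg·m²/s²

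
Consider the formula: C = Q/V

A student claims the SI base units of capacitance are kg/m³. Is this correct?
Units of each symbol in C = Q/V:
  Q (charge, in coulombs): s·A
  V (voltage, in volts): kg·m²/(s³·A)  → in the denominator, contributes s³·A/(kg·m²)

Multiplying the contributions: [s·A] · [s³·A/(kg·m²)]
Adding exponents of each base unit: kg: -1, m: -2, s: 4, A: 2
SI base units of capacitance: s⁴·A²/(kg·m²)

The claimed units kg/m³ (exponents kg: 1, m: -3) do not match the derived units s⁴·A²/(kg·m²) (exponents kg: -1, m: -2, s: 4, A: 2), so the claim is incorrect.

Answer: No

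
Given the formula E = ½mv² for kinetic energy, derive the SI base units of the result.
Units of each symbol in E = ½mv²:
  m (mass): kg
  v (speed): m/s  → to the power 2, contributes m²/s²
  The factor ½ is dimensionless.

Multiplying the contributions: [kg] · [m²/s²]
Adding exponents of each base unit: kg: 1, m: 2, s: -2
SI base units of kinetic energy: kg·m²/s²

Answer: kg·m²/s²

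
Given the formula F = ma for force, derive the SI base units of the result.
Units of each symbol in F = ma:
  m (mass): kg
  a (acceleration): m/s²

Multiplying the contributions: [kg] · [m/s²]
Adding exponents of each base unit: kg: 1, m: 1, s: -2
SI base units of force: kg·m/s²

Answer: kg·m/s²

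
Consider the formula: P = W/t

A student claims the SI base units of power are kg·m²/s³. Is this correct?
Units of each symbol in P = W/t:
  W (work): kg·m²/s²
  t (time): s  → in the denominator, contributes 1/s

Multiplying the contributions: [kg·m²/s²] · [1/s]
Adding exponents of each base unit: kg: 1, m: 2, s: -3
SI base units of power: kg·m²/s³

The claimed units kg·m²/s³ match the derived units, so the claim is correct.

Answer: Yes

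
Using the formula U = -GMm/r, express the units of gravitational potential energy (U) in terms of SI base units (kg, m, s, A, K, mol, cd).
Units of each symbol in U = -GMm/r:
  G (gravitational constant): m³/(kg·s²)
  M (mass): kg
  m (mass): kg
  r (distance): m  → in the denominator, contributes 1/m
  The minus sign does not affect the units.

Multiplying the contributions: [m³/(kg·s²)] · [kg] · [kg] · [1/m]
Adding exponents of each base unit: kg: 1, m: 2, s: -2
SI base units of gravitational potential energy: kg·m²/s²

Answer: kg·m²/s²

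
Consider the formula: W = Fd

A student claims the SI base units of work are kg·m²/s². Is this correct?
Units of each symbol in W = Fd:
  F (force): kg·m/s²
  d (displacement): m

Multiplying the contributions: [kg·m/s²] · [m]
Adding exponents of each base unit: kg: 1, m: 2, s: -2
SI base units of work: kg·m²/s²

The claimed units kg·m²/s² match the derived units, so the claim is correct.

Answer: Yes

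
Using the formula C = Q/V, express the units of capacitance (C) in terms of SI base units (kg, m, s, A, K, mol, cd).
Units of each symbol in C = Q/V:
  Q (charge, in coulombs): s·A
  V (voltage, in volts): kg·m²/(s³·A)  → in the denominator, contributes s³·A/(kg·m²)

Multiplying the contributions: [s·A] · [s³·A/(kg·m²)]
Adding exponents of each base unit: kg: -1, m: -2, s: 4, A: 2
SI base units of capacitance: s⁴·A²/(kg·m²)

Answer: s⁴·A²/(kg·m²)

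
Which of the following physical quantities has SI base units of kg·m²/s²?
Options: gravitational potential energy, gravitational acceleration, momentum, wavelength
Checking the SI base units of each option:
  gravitational potential energy (U = -GMm/r): kg·m²/s²  ✓ matches
  gravitational acceleration (g = GM/r²): m/s²  ✗
  momentum (p = mv): kg·m/s  ✗
  wavelength (λ = v/f): m  ✗

Only gravitational potential energy has units kg·m²/s².

Answer: gravitational potential energy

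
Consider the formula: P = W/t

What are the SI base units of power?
Units of each symbol in P = W/t:
  W (work): kg·m²/s²
  t (time): s  → in the denominator, contributes 1/s

Multiplying the contributions: [kg·m²/s²] · [1/s]
Adding exponents of each base unit: kg: 1, m: 2, s: -3
SI base units of power: kg·m²/s³

Answer: kg·m²/s³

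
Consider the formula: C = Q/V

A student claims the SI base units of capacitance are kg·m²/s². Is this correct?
Units of each symbol in C = Q/V:
  Q (charge, in coulombs): s·A
  V (voltage, in volts): kg·m²/(s³·A)  → in the denominator, contributes s³·A/(kg·m²)

Multiplying the contributions: [s·A] · [s³·A/(kg·m²)]
Adding exponents of each base unit: kg: -1, m: -2, s: 4, A: 2
SI base units of capacitance: s⁴·A²/(kg·m²)

The claimed units kg·m²/s² (exponents kg: 1, m: 2, s: -2) do not match the derived units s⁴·A²/(kg·m²) (exponents kg: -1, m: -2, s: 4, A: 2), so the claim is incorrect.

Answer: No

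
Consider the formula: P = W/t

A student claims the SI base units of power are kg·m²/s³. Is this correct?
Units of each symbol in P = W/t:
  W (work): kg·m²/s²
  t (time): s  → in the denominator, contributes 1/s

Multiplying the contributions: [kg·m²/s²] · [1/s]
Adding exponents of each base unit: kg: 1, m: 2, s: -3
SI base units of power: kg·m²/s³

The claimed units kg·m²/s³ match the derived units, so the claim is correct.

Answer: Yes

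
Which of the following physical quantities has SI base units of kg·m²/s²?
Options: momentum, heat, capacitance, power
Checking the SI base units of each option:
  momentum (p = mv): kg·m/s  ✗
  heat (Q = mcΔT): kg·m²/s²  ✓ matches
  capacitance (C = Q/V): s⁴·A²/(kg·m²)  ✗
  power (P = W/t): kg·m²/s³  ✗

Only heat has units kg·m²/s².

Answer: heat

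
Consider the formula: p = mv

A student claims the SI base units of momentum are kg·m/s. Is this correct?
Units of each symbol in p = mv:
  m (mass): kg
  v (velocity): m/s

Multiplying the contributions: [kg] · [m/s]
Adding exponents of each base unit: kg: 1, m: 1, s: -1
SI base units of momentum: kg·m/s

The claimed units kg·m/s match the derived units, so the claim is correct.

Answer: Yes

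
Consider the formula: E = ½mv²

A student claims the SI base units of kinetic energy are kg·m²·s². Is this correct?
Units of each symbol in E = ½mv²:
  m (mass): kg
  v (speed): m/s  → to the power 2, contributes m²/s²
  The factor ½ is dimensionless.

Multiplying the contributions: [kg] · [m²/s²]
Adding exponents of each base unit: kg: 1, m: 2, s: -2
SI base units of kinetic energy: kg·m²/s²

The claimed units kg·m²·s² (exponents kg: 1, m: 2, s: 2) do not match the derived units kg·m²/s² (exponents kg: 1, m: 2, s: -2), so the claim is incorrect.

Answer: No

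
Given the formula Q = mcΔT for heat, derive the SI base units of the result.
Units of each symbol in Q = mcΔT:
  m (mass): kg
  c (specific heat capacity, in J/(kg·K)): m²/(s²·K)
  ΔT (temperature change): K

Multiplying the contributions: [kg] · [m²/(s²·K)] · [K]
Adding exponents of each base unit: kg: 1, m: 2, s: -2
SI base units of heat: kg·m²/s²

Answer: kg·m²/s²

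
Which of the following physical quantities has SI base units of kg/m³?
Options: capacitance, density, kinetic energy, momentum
Checking the SI base units of each option:
  capacitance (C = Q/V): s⁴·A²/(kg·m²)  ✗
  density (ρ = m/V): kg/m³  ✓ matches
  kinetic energy (E = ½mv²): kg·m²/s²  ✗
  momentum (p = mv): kg·m/s  ✗

Only density has units kg/m³.

Answer: density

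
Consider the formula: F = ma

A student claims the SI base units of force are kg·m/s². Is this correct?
Units of each symbol in F = ma:
  m (mass): kg
  a (acceleration): m/s²

Multiplying the contributions: [kg] · [m/s²]
Adding exponents of each base unit: kg: 1, m: 1, s: -2
SI base units of force: kg·m/s²

The claimed units kg·m/s² match the derived units, so the claim is correct.

Answer: Yes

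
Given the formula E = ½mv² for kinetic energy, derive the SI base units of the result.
Units of each symbol in E = ½mv²:
  m (mass): kg
  v (speed): m/s  → to the power 2, contributes m²/s²
  The factor ½ is dimensionless.

Multiplying the contributions: [kg] · [m²/s²]
Adding exponents of each base unit: kg: 1, m: 2, s: -2
SI base units of kinetic energy: kg·m²/s²

Answer: kg·m²/s²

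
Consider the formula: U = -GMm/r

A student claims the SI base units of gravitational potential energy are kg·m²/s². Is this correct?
Units of each symbol in U = -GMm/r:
  G (gravitational constant): m³/(kg·s²)
  M (mass): kg
  m (mass): kg
  r (distance): m  → in the denominator, contributes 1/m
  The minus sign does not affect the units.

Multiplying the contributions: [m³/(kg·s²)] · [kg] · [kg] · [1/m]
Adding exponents of each base unit: kg: 1, m: 2, s: -2
SI base units of gravitational potential energy: kg·m²/s²

The claimed units kg·m²/s² match the derived units, so the claim is correct.

Answer: Yes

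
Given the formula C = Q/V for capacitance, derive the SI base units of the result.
Units of each symbol in C = Q/V:
  Q (charge, in coulombs): s·A
  V (voltage, in volts): kg·m²/(s³·A)  → in the denominator, contributes s³·A/(kg·m²)

Multiplying the contributions: [s·A] · [s³·A/(kg·m²)]
Adding exponents of each base unit: kg: -1, m: -2, s: 4, A: 2
SI base units of capacitance: s⁴·A²/(kg·m²)

Answer: s⁴·A²/(kg·m²)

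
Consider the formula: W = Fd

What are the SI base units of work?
Units of each symbol in W = Fd:
  F (force): kg·m/s²
  d (displacement): m

Multiplying the contributions: [kg·m/s²] · [m]
Adding exponents of each base unit: kg: 1, m: 2, s: -2
SI base units of work: kg·m²/s²

Answer: kg·m²/s²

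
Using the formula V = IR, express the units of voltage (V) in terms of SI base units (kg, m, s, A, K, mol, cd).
Units of each symbol in V = IR:
  I (current): A
  R (resistance, in ohms): kg·m²/(s³·A²)

Multiplying the contributions: [A] · [kg·m²/(s³·A²)]
Adding exponents of each base unit: kg: 1, m: 2, s: -3, A: -1
SI base units of voltage: kg·m²/(s³·A)

Answer: kg·m²/(s³·A)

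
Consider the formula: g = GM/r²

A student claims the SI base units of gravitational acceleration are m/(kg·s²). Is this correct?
Units of each symbol in g = GM/r²:
  G (gravitational constant): m³/(kg·s²)
  M (mass): kg
  r (distance): m  → to the power 2 in the denominator, contributes 1/m²

Multiplying the contributions: [m³/(kg·s²)] · [kg] · [1/m²]
Adding exponents of each base unit: m: 1, s: -2
SI base units of gravitational acceleration: m/s²

The claimed units m/(kg·s²) (exponents kg: -1, m: 1, s: -2) do not match the derived units m/s² (exponents m: 1, s: -2), so the claim is incorrect.

Answer: No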